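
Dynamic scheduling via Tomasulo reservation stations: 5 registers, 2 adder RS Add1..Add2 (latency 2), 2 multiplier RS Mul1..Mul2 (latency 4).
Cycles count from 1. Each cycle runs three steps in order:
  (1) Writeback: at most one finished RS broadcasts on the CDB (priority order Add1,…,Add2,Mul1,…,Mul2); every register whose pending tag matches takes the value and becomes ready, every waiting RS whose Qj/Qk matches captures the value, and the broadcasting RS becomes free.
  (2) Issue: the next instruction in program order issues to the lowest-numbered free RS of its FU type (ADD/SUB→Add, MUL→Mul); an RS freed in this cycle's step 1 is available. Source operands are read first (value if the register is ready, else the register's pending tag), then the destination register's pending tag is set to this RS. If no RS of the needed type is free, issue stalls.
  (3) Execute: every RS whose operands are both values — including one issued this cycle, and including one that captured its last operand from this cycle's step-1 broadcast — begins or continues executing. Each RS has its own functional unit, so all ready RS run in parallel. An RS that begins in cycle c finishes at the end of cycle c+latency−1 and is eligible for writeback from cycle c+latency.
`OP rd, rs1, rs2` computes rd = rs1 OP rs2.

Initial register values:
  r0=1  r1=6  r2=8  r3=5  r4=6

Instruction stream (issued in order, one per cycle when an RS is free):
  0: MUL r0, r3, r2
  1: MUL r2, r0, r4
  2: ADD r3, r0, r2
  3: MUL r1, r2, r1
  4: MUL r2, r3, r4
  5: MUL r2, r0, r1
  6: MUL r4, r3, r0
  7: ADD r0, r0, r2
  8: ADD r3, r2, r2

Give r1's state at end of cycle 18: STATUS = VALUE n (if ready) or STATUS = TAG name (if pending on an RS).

STATUS = VALUE 1440

  c1: issue MUL r0<-Mul1  regs: r0:Mul1,r1:6,r2:8,r3:5,r4:6
  c2: issue MUL r2<-Mul2  regs: r0:Mul1,r1:6,r2:Mul2,r3:5,r4:6
  c3: issue ADD r3<-Add1  regs: r0:Mul1,r1:6,r2:Mul2,r3:Add1,r4:6
  c4: stall  regs: r0:Mul1,r1:6,r2:Mul2,r3:Add1,r4:6
  c5: CDB Mul1=40; issue MUL r1<-Mul1  regs: r0:40,r1:Mul1,r2:Mul2,r3:Add1,r4:6
  c6: stall  regs: r0:40,r1:Mul1,r2:Mul2,r3:Add1,r4:6
  c7: stall  regs: r0:40,r1:Mul1,r2:Mul2,r3:Add1,r4:6
  c8: stall  regs: r0:40,r1:Mul1,r2:Mul2,r3:Add1,r4:6
  c9: CDB Mul2=240; issue MUL r2<-Mul2  regs: r0:40,r1:Mul1,r2:Mul2,r3:Add1,r4:6
  c10: stall  regs: r0:40,r1:Mul1,r2:Mul2,r3:Add1,r4:6
  c11: CDB Add1=280; stall  regs: r0:40,r1:Mul1,r2:Mul2,r3:280,r4:6
  c12: stall  regs: r0:40,r1:Mul1,r2:Mul2,r3:280,r4:6
  c13: CDB Mul1=1440; issue MUL r2<-Mul1  regs: r0:40,r1:1440,r2:Mul1,r3:280,r4:6
  c14: stall  regs: r0:40,r1:1440,r2:Mul1,r3:280,r4:6
  c15: CDB Mul2=1680; issue MUL r4<-Mul2  regs: r0:40,r1:1440,r2:Mul1,r3:280,r4:Mul2
  c16: issue ADD r0<-Add1  regs: r0:Add1,r1:1440,r2:Mul1,r3:280,r4:Mul2
  c17: CDB Mul1=57600; issue ADD r3<-Add2  regs: r0:Add1,r1:1440,r2:57600,r3:Add2,r4:Mul2
  c18: -  regs: r0:Add1,r1:1440,r2:57600,r3:Add2,r4:Mul2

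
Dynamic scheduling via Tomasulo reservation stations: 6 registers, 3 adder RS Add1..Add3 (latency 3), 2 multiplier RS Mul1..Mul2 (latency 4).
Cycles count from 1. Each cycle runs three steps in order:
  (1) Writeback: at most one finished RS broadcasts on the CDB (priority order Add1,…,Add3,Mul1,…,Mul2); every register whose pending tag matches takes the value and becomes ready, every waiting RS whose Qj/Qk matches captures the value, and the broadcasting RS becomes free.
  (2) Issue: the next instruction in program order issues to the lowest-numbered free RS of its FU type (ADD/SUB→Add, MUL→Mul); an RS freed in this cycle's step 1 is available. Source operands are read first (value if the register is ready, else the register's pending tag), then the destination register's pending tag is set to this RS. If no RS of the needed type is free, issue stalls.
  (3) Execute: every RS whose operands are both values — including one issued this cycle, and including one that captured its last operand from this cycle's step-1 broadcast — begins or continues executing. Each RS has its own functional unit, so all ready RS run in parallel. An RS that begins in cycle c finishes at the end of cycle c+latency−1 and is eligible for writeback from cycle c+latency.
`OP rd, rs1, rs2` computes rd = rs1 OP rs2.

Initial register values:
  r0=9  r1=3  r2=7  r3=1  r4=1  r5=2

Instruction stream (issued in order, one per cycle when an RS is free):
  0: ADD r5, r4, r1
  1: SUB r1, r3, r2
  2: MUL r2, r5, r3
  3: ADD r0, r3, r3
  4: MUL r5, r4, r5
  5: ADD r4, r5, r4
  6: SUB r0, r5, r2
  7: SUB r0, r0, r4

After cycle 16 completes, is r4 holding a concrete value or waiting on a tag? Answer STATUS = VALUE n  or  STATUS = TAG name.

STATUS = VALUE 5

cycle 1: issue ADD r5<-Add1 // r0:9,r1:3,r2:7,r3:1,r4:1,r5:Add1
cycle 2: issue SUB r1<-Add2 // r0:9,r1:Add2,r2:7,r3:1,r4:1,r5:Add1
cycle 3: issue MUL r2<-Mul1 // r0:9,r1:Add2,r2:Mul1,r3:1,r4:1,r5:Add1
cycle 4: CDB Add1=4; issue ADD r0<-Add1 // r0:Add1,r1:Add2,r2:Mul1,r3:1,r4:1,r5:4
cycle 5: CDB Add2=-6; issue MUL r5<-Mul2 // r0:Add1,r1:-6,r2:Mul1,r3:1,r4:1,r5:Mul2
cycle 6: issue ADD r4<-Add2 // r0:Add1,r1:-6,r2:Mul1,r3:1,r4:Add2,r5:Mul2
cycle 7: CDB Add1=2; issue SUB r0<-Add1 // r0:Add1,r1:-6,r2:Mul1,r3:1,r4:Add2,r5:Mul2
cycle 8: CDB Mul1=4; issue SUB r0<-Add3 // r0:Add3,r1:-6,r2:4,r3:1,r4:Add2,r5:Mul2
cycle 9: CDB Mul2=4 // r0:Add3,r1:-6,r2:4,r3:1,r4:Add2,r5:4
cycle 10: - // r0:Add3,r1:-6,r2:4,r3:1,r4:Add2,r5:4
cycle 11: - // r0:Add3,r1:-6,r2:4,r3:1,r4:Add2,r5:4
cycle 12: CDB Add1=0 // r0:Add3,r1:-6,r2:4,r3:1,r4:Add2,r5:4
cycle 13: CDB Add2=5 // r0:Add3,r1:-6,r2:4,r3:1,r4:5,r5:4
cycle 14: - // r0:Add3,r1:-6,r2:4,r3:1,r4:5,r5:4
cycle 15: - // r0:Add3,r1:-6,r2:4,r3:1,r4:5,r5:4
cycle 16: CDB Add3=-5 // r0:-5,r1:-6,r2:4,r3:1,r4:5,r5:4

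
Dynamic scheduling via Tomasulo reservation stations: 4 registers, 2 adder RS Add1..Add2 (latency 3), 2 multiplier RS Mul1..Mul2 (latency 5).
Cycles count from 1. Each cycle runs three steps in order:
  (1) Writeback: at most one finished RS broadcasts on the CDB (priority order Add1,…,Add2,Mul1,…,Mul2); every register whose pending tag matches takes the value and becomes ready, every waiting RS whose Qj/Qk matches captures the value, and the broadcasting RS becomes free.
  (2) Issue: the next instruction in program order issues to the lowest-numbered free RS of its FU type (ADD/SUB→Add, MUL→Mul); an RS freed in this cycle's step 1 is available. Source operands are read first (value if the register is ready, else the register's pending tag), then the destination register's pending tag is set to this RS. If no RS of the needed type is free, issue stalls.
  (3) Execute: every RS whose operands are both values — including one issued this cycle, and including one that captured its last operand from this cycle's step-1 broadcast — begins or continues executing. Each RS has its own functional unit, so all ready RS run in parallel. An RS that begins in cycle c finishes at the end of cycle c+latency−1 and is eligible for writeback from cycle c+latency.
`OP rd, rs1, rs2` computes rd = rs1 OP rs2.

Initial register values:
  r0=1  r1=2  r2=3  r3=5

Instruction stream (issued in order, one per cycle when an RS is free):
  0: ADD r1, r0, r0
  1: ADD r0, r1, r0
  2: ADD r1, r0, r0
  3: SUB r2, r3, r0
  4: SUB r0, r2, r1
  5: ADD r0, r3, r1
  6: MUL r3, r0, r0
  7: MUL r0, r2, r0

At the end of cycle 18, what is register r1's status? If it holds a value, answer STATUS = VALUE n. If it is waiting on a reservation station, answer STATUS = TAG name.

  c1: issue ADD r1<-Add1  regs: r0:1,r1:Add1,r2:3,r3:5
  c2: issue ADD r0<-Add2  regs: r0:Add2,r1:Add1,r2:3,r3:5
  c3: stall  regs: r0:Add2,r1:Add1,r2:3,r3:5
  c4: CDB Add1=2; issue ADD r1<-Add1  regs: r0:Add2,r1:Add1,r2:3,r3:5
  c5: stall  regs: r0:Add2,r1:Add1,r2:3,r3:5
  c6: stall  regs: r0:Add2,r1:Add1,r2:3,r3:5
  c7: CDB Add2=3; issue SUB r2<-Add2  regs: r0:3,r1:Add1,r2:Add2,r3:5
  c8: stall  regs: r0:3,r1:Add1,r2:Add2,r3:5
  c9: stall  regs: r0:3,r1:Add1,r2:Add2,r3:5
  c10: CDB Add1=6; issue SUB r0<-Add1  regs: r0:Add1,r1:6,r2:Add2,r3:5
  c11: CDB Add2=2; issue ADD r0<-Add2  regs: r0:Add2,r1:6,r2:2,r3:5
  c12: issue MUL r3<-Mul1  regs: r0:Add2,r1:6,r2:2,r3:Mul1
  c13: issue MUL r0<-Mul2  regs: r0:Mul2,r1:6,r2:2,r3:Mul1
  c14: CDB Add1=-4  regs: r0:Mul2,r1:6,r2:2,r3:Mul1
  c15: CDB Add2=11  regs: r0:Mul2,r1:6,r2:2,r3:Mul1
  c16: -  regs: r0:Mul2,r1:6,r2:2,r3:Mul1
  c17: -  regs: r0:Mul2,r1:6,r2:2,r3:Mul1
  c18: -  regs: r0:Mul2,r1:6,r2:2,r3:Mul1

STATUS = VALUE 6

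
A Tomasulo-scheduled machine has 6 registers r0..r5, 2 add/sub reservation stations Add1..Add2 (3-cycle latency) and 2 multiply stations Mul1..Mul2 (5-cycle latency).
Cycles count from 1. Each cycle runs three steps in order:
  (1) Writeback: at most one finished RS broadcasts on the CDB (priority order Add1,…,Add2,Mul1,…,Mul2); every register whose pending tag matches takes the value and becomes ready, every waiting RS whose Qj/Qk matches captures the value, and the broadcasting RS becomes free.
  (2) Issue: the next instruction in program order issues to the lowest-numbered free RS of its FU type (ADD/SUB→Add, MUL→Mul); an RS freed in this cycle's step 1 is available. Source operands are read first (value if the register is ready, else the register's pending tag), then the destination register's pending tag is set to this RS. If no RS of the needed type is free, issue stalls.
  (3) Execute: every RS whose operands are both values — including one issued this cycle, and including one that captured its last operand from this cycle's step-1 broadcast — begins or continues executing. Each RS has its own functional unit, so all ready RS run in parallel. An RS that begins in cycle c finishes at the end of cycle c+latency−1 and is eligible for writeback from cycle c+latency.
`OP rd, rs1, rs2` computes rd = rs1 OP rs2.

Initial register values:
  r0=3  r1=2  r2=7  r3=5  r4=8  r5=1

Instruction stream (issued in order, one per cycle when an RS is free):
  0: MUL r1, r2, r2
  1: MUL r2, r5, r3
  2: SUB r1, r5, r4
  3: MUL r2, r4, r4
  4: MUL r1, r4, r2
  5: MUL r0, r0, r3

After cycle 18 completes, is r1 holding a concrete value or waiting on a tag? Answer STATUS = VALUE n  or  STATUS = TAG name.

STATUS = VALUE 512

  c1: issue MUL r1<-Mul1  regs: r0:3,r1:Mul1,r2:7,r3:5,r4:8,r5:1
  c2: issue MUL r2<-Mul2  regs: r0:3,r1:Mul1,r2:Mul2,r3:5,r4:8,r5:1
  c3: issue SUB r1<-Add1  regs: r0:3,r1:Add1,r2:Mul2,r3:5,r4:8,r5:1
  c4: stall  regs: r0:3,r1:Add1,r2:Mul2,r3:5,r4:8,r5:1
  c5: stall  regs: r0:3,r1:Add1,r2:Mul2,r3:5,r4:8,r5:1
  c6: CDB Add1=-7; stall  regs: r0:3,r1:-7,r2:Mul2,r3:5,r4:8,r5:1
  c7: CDB Mul1=49; issue MUL r2<-Mul1  regs: r0:3,r1:-7,r2:Mul1,r3:5,r4:8,r5:1
  c8: CDB Mul2=5; issue MUL r1<-Mul2  regs: r0:3,r1:Mul2,r2:Mul1,r3:5,r4:8,r5:1
  c9: stall  regs: r0:3,r1:Mul2,r2:Mul1,r3:5,r4:8,r5:1
  c10: stall  regs: r0:3,r1:Mul2,r2:Mul1,r3:5,r4:8,r5:1
  c11: stall  regs: r0:3,r1:Mul2,r2:Mul1,r3:5,r4:8,r5:1
  c12: CDB Mul1=64; issue MUL r0<-Mul1  regs: r0:Mul1,r1:Mul2,r2:64,r3:5,r4:8,r5:1
  c13: -  regs: r0:Mul1,r1:Mul2,r2:64,r3:5,r4:8,r5:1
  c14: -  regs: r0:Mul1,r1:Mul2,r2:64,r3:5,r4:8,r5:1
  c15: -  regs: r0:Mul1,r1:Mul2,r2:64,r3:5,r4:8,r5:1
  c16: -  regs: r0:Mul1,r1:Mul2,r2:64,r3:5,r4:8,r5:1
  c17: CDB Mul1=15  regs: r0:15,r1:Mul2,r2:64,r3:5,r4:8,r5:1
  c18: CDB Mul2=512  regs: r0:15,r1:512,r2:64,r3:5,r4:8,r5:1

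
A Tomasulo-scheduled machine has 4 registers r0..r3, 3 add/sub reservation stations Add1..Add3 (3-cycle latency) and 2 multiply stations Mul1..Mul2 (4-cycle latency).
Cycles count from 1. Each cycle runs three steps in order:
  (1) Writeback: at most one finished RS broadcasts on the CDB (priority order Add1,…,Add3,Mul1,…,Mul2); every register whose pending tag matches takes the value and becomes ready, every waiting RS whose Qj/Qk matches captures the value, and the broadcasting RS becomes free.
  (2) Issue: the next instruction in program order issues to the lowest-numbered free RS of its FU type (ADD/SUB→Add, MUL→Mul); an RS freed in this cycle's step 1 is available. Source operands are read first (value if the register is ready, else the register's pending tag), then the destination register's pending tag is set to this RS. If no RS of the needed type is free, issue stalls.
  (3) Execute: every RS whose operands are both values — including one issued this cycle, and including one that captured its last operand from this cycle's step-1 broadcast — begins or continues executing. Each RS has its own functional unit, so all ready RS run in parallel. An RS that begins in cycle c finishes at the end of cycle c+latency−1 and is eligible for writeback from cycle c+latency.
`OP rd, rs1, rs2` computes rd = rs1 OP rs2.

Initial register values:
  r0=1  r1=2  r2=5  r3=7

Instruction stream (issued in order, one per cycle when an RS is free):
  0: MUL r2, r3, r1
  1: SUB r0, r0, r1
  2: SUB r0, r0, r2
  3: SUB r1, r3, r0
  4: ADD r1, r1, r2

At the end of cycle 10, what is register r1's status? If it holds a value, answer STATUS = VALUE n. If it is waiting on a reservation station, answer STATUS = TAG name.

STATUS = TAG Add1

cycle 1: issue MUL r2<-Mul1 // r0:1,r1:2,r2:Mul1,r3:7
cycle 2: issue SUB r0<-Add1 // r0:Add1,r1:2,r2:Mul1,r3:7
cycle 3: issue SUB r0<-Add2 // r0:Add2,r1:2,r2:Mul1,r3:7
cycle 4: issue SUB r1<-Add3 // r0:Add2,r1:Add3,r2:Mul1,r3:7
cycle 5: CDB Add1=-1; issue ADD r1<-Add1 // r0:Add2,r1:Add1,r2:Mul1,r3:7
cycle 6: CDB Mul1=14 // r0:Add2,r1:Add1,r2:14,r3:7
cycle 7: - // r0:Add2,r1:Add1,r2:14,r3:7
cycle 8: - // r0:Add2,r1:Add1,r2:14,r3:7
cycle 9: CDB Add2=-15 // r0:-15,r1:Add1,r2:14,r3:7
cycle 10: - // r0:-15,r1:Add1,r2:14,r3:7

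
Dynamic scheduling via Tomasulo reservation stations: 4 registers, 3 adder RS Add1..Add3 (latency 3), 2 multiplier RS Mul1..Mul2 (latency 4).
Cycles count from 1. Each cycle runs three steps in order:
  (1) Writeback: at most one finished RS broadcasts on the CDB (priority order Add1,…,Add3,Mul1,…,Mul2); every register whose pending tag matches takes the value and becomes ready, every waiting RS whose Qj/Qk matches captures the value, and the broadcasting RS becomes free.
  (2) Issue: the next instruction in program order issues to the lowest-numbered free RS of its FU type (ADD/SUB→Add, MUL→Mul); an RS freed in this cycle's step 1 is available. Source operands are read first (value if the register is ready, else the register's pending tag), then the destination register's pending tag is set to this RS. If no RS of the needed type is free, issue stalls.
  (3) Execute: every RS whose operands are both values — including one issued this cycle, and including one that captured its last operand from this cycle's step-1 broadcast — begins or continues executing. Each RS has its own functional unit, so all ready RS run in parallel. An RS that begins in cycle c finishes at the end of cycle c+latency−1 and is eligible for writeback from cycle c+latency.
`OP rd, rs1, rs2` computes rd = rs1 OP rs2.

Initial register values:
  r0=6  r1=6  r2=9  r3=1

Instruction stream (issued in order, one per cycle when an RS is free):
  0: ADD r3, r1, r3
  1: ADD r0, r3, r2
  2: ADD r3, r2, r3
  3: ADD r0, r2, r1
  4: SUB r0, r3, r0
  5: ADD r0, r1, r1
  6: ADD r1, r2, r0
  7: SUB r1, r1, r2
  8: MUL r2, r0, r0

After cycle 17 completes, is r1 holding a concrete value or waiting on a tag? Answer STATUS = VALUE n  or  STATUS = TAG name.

STATUS = VALUE 12

cycle 1: issue ADD r3<-Add1 // r0:6,r1:6,r2:9,r3:Add1
cycle 2: issue ADD r0<-Add2 // r0:Add2,r1:6,r2:9,r3:Add1
cycle 3: issue ADD r3<-Add3 // r0:Add2,r1:6,r2:9,r3:Add3
cycle 4: CDB Add1=7; issue ADD r0<-Add1 // r0:Add1,r1:6,r2:9,r3:Add3
cycle 5: stall // r0:Add1,r1:6,r2:9,r3:Add3
cycle 6: stall // r0:Add1,r1:6,r2:9,r3:Add3
cycle 7: CDB Add1=15; issue SUB r0<-Add1 // r0:Add1,r1:6,r2:9,r3:Add3
cycle 8: CDB Add2=16; issue ADD r0<-Add2 // r0:Add2,r1:6,r2:9,r3:Add3
cycle 9: CDB Add3=16; issue ADD r1<-Add3 // r0:Add2,r1:Add3,r2:9,r3:16
cycle 10: stall // r0:Add2,r1:Add3,r2:9,r3:16
cycle 11: CDB Add2=12; issue SUB r1<-Add2 // r0:12,r1:Add2,r2:9,r3:16
cycle 12: CDB Add1=1; issue MUL r2<-Mul1 // r0:12,r1:Add2,r2:Mul1,r3:16
cycle 13: - // r0:12,r1:Add2,r2:Mul1,r3:16
cycle 14: CDB Add3=21 // r0:12,r1:Add2,r2:Mul1,r3:16
cycle 15: - // r0:12,r1:Add2,r2:Mul1,r3:16
cycle 16: CDB Mul1=144 // r0:12,r1:Add2,r2:144,r3:16
cycle 17: CDB Add2=12 // r0:12,r1:12,r2:144,r3:16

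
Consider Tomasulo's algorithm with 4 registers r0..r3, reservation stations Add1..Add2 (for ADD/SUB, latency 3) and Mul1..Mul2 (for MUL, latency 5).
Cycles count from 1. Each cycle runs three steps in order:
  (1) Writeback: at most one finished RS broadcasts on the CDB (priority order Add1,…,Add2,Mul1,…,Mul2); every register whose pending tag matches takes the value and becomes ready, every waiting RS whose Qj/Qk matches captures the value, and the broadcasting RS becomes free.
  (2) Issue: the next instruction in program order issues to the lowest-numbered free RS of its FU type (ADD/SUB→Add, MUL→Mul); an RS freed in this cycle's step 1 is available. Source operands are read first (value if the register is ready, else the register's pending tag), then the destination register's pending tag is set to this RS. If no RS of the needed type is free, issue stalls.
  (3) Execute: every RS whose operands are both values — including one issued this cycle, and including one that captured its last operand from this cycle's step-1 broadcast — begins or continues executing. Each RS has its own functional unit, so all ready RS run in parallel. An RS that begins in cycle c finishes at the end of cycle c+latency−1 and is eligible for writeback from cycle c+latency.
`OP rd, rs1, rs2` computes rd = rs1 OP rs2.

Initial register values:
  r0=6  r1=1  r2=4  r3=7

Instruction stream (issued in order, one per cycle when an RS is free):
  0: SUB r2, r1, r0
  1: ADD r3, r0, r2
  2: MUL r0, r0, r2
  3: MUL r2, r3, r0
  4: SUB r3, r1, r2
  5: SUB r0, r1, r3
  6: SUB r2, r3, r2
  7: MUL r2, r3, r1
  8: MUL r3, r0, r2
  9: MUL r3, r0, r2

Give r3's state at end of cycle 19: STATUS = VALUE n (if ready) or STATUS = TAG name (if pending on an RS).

c1: issue SUB r2<-Add1 | r0:6,r1:1,r2:Add1,r3:7
c2: issue ADD r3<-Add2 | r0:6,r1:1,r2:Add1,r3:Add2
c3: issue MUL r0<-Mul1 | r0:Mul1,r1:1,r2:Add1,r3:Add2
c4: CDB Add1=-5; issue MUL r2<-Mul2 | r0:Mul1,r1:1,r2:Mul2,r3:Add2
c5: issue SUB r3<-Add1 | r0:Mul1,r1:1,r2:Mul2,r3:Add1
c6: stall | r0:Mul1,r1:1,r2:Mul2,r3:Add1
c7: CDB Add2=1; issue SUB r0<-Add2 | r0:Add2,r1:1,r2:Mul2,r3:Add1
c8: stall | r0:Add2,r1:1,r2:Mul2,r3:Add1
c9: CDB Mul1=-30; stall | r0:Add2,r1:1,r2:Mul2,r3:Add1
c10: stall | r0:Add2,r1:1,r2:Mul2,r3:Add1
c11: stall | r0:Add2,r1:1,r2:Mul2,r3:Add1
c12: stall | r0:Add2,r1:1,r2:Mul2,r3:Add1
c13: stall | r0:Add2,r1:1,r2:Mul2,r3:Add1
c14: CDB Mul2=-30; stall | r0:Add2,r1:1,r2:-30,r3:Add1
c15: stall | r0:Add2,r1:1,r2:-30,r3:Add1
c16: stall | r0:Add2,r1:1,r2:-30,r3:Add1
c17: CDB Add1=31; issue SUB r2<-Add1 | r0:Add2,r1:1,r2:Add1,r3:31
c18: issue MUL r2<-Mul1 | r0:Add2,r1:1,r2:Mul1,r3:31
c19: issue MUL r3<-Mul2 | r0:Add2,r1:1,r2:Mul1,r3:Mul2

STATUS = TAG Mul2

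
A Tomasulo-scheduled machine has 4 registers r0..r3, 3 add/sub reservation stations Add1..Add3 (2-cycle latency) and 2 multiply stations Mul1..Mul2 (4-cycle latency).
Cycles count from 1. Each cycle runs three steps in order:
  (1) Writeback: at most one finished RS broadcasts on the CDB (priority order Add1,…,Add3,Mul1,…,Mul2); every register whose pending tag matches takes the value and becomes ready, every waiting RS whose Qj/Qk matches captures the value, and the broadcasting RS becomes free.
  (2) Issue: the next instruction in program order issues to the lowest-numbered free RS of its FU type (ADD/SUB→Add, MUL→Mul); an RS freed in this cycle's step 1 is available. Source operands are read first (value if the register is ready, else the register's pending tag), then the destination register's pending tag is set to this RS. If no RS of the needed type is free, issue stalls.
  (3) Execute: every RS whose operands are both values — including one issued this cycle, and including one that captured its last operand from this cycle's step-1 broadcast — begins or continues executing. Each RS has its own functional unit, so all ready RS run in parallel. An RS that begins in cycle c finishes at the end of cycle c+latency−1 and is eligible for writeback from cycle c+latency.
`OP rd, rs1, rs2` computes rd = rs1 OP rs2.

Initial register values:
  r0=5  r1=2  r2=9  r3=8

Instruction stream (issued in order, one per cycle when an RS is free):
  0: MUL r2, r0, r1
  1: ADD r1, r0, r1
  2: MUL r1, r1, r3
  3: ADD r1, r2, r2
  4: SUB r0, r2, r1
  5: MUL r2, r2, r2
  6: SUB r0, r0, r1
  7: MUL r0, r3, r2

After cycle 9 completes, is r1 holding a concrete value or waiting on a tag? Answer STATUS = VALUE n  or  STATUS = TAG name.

c1: issue MUL r2<-Mul1 | r0:5,r1:2,r2:Mul1,r3:8
c2: issue ADD r1<-Add1 | r0:5,r1:Add1,r2:Mul1,r3:8
c3: issue MUL r1<-Mul2 | r0:5,r1:Mul2,r2:Mul1,r3:8
c4: CDB Add1=7; issue ADD r1<-Add1 | r0:5,r1:Add1,r2:Mul1,r3:8
c5: CDB Mul1=10; issue SUB r0<-Add2 | r0:Add2,r1:Add1,r2:10,r3:8
c6: issue MUL r2<-Mul1 | r0:Add2,r1:Add1,r2:Mul1,r3:8
c7: CDB Add1=20; issue SUB r0<-Add1 | r0:Add1,r1:20,r2:Mul1,r3:8
c8: CDB Mul2=56; issue MUL r0<-Mul2 | r0:Mul2,r1:20,r2:Mul1,r3:8
c9: CDB Add2=-10 | r0:Mul2,r1:20,r2:Mul1,r3:8

STATUS = VALUE 20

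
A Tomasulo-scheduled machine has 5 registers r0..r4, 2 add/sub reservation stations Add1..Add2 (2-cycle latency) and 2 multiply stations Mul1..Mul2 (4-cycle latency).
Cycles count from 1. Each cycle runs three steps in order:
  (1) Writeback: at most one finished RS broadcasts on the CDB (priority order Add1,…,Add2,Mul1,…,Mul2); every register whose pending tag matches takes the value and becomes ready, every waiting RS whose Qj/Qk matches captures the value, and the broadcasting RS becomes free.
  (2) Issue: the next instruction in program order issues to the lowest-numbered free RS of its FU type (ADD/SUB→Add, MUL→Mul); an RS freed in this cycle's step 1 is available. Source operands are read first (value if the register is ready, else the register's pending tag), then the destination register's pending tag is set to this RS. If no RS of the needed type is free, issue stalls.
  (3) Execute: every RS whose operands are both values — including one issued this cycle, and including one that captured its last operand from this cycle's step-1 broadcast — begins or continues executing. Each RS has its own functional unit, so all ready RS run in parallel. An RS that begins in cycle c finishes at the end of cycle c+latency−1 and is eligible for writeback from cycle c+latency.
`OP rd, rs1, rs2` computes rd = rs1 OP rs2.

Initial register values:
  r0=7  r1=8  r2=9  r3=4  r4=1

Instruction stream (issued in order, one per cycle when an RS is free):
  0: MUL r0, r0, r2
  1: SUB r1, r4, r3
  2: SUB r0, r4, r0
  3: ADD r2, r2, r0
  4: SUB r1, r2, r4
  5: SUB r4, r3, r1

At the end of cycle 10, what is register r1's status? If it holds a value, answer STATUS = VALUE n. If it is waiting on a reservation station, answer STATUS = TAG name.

c1: issue MUL r0<-Mul1 | r0:Mul1,r1:8,r2:9,r3:4,r4:1
c2: issue SUB r1<-Add1 | r0:Mul1,r1:Add1,r2:9,r3:4,r4:1
c3: issue SUB r0<-Add2 | r0:Add2,r1:Add1,r2:9,r3:4,r4:1
c4: CDB Add1=-3; issue ADD r2<-Add1 | r0:Add2,r1:-3,r2:Add1,r3:4,r4:1
c5: CDB Mul1=63; stall | r0:Add2,r1:-3,r2:Add1,r3:4,r4:1
c6: stall | r0:Add2,r1:-3,r2:Add1,r3:4,r4:1
c7: CDB Add2=-62; issue SUB r1<-Add2 | r0:-62,r1:Add2,r2:Add1,r3:4,r4:1
c8: stall | r0:-62,r1:Add2,r2:Add1,r3:4,r4:1
c9: CDB Add1=-53; issue SUB r4<-Add1 | r0:-62,r1:Add2,r2:-53,r3:4,r4:Add1
c10: - | r0:-62,r1:Add2,r2:-53,r3:4,r4:Add1

STATUS = TAG Add2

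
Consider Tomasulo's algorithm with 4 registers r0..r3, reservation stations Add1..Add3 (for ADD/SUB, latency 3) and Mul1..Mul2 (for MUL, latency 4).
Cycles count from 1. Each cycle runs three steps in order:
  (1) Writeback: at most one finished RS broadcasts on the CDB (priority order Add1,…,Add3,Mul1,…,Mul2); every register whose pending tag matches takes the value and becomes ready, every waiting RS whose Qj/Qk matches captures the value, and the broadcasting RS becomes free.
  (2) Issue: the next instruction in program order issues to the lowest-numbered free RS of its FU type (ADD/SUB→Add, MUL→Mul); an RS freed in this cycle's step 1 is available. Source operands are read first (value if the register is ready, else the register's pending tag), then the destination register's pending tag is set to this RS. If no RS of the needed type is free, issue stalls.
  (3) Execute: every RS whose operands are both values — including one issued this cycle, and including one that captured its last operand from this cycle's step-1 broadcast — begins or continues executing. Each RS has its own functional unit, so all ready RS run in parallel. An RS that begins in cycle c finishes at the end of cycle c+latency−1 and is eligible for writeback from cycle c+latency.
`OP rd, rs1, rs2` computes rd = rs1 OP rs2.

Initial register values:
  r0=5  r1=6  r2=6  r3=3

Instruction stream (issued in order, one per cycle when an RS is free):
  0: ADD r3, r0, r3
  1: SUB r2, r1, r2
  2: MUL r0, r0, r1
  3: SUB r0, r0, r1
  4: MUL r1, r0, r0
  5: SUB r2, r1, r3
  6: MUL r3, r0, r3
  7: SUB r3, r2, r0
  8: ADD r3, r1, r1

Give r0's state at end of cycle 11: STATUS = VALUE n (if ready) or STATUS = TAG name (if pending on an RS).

STATUS = VALUE 24

  c1: issue ADD r3<-Add1  regs: r0:5,r1:6,r2:6,r3:Add1
  c2: issue SUB r2<-Add2  regs: r0:5,r1:6,r2:Add2,r3:Add1
  c3: issue MUL r0<-Mul1  regs: r0:Mul1,r1:6,r2:Add2,r3:Add1
  c4: CDB Add1=8; issue SUB r0<-Add1  regs: r0:Add1,r1:6,r2:Add2,r3:8
  c5: CDB Add2=0; issue MUL r1<-Mul2  regs: r0:Add1,r1:Mul2,r2:0,r3:8
  c6: issue SUB r2<-Add2  regs: r0:Add1,r1:Mul2,r2:Add2,r3:8
  c7: CDB Mul1=30; issue MUL r3<-Mul1  regs: r0:Add1,r1:Mul2,r2:Add2,r3:Mul1
  c8: issue SUB r3<-Add3  regs: r0:Add1,r1:Mul2,r2:Add2,r3:Add3
  c9: stall  regs: r0:Add1,r1:Mul2,r2:Add2,r3:Add3
  c10: CDB Add1=24; issue ADD r3<-Add1  regs: r0:24,r1:Mul2,r2:Add2,r3:Add1
  c11: -  regs: r0:24,r1:Mul2,r2:Add2,r3:Add1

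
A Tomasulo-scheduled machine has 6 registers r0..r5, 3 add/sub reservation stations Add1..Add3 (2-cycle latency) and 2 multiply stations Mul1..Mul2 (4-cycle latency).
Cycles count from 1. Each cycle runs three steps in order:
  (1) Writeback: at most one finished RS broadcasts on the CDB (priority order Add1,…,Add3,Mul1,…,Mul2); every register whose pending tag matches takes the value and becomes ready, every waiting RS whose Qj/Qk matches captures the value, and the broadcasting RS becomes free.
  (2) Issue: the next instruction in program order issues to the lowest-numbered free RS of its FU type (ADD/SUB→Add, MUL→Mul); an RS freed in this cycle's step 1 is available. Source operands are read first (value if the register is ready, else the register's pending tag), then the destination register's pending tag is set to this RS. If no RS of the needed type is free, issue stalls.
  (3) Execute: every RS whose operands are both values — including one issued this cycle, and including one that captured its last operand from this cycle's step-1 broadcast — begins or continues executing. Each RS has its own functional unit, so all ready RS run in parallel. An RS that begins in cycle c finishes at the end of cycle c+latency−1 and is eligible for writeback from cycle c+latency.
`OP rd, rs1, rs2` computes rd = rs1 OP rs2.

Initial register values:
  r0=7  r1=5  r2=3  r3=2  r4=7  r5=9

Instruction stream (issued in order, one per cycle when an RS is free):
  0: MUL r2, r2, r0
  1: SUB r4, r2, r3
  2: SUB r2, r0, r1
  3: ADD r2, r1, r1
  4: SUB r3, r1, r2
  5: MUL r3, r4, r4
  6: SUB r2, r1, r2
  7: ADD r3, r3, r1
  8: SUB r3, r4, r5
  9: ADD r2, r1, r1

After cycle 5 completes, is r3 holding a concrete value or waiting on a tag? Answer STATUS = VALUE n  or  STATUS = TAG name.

STATUS = TAG Add2

  c1: issue MUL r2<-Mul1  regs: r0:7,r1:5,r2:Mul1,r3:2,r4:7,r5:9
  c2: issue SUB r4<-Add1  regs: r0:7,r1:5,r2:Mul1,r3:2,r4:Add1,r5:9
  c3: issue SUB r2<-Add2  regs: r0:7,r1:5,r2:Add2,r3:2,r4:Add1,r5:9
  c4: issue ADD r2<-Add3  regs: r0:7,r1:5,r2:Add3,r3:2,r4:Add1,r5:9
  c5: CDB Add2=2; issue SUB r3<-Add2  regs: r0:7,r1:5,r2:Add3,r3:Add2,r4:Add1,r5:9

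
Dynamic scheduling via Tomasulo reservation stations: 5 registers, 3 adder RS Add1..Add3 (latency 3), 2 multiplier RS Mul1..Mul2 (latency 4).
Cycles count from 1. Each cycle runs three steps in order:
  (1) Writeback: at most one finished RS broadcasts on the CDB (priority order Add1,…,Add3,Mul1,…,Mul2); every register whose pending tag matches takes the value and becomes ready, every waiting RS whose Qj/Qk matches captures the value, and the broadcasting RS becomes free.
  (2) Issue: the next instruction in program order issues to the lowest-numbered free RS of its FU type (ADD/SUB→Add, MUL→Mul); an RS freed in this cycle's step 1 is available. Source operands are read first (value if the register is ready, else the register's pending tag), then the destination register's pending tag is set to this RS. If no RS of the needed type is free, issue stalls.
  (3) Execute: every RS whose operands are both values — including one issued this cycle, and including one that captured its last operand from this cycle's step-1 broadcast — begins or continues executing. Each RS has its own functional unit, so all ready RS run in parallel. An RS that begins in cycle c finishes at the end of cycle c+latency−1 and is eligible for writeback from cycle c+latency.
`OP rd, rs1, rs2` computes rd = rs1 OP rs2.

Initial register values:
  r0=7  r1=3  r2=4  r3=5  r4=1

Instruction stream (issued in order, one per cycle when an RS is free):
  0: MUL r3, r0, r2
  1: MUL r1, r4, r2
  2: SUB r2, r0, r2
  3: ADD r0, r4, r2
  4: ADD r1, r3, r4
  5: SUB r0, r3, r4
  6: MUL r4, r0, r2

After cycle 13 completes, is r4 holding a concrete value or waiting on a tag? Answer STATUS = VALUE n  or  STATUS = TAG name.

  c1: issue MUL r3<-Mul1  regs: r0:7,r1:3,r2:4,r3:Mul1,r4:1
  c2: issue MUL r1<-Mul2  regs: r0:7,r1:Mul2,r2:4,r3:Mul1,r4:1
  c3: issue SUB r2<-Add1  regs: r0:7,r1:Mul2,r2:Add1,r3:Mul1,r4:1
  c4: issue ADD r0<-Add2  regs: r0:Add2,r1:Mul2,r2:Add1,r3:Mul1,r4:1
  c5: CDB Mul1=28; issue ADD r1<-Add3  regs: r0:Add2,r1:Add3,r2:Add1,r3:28,r4:1
  c6: CDB Add1=3; issue SUB r0<-Add1  regs: r0:Add1,r1:Add3,r2:3,r3:28,r4:1
  c7: CDB Mul2=4; issue MUL r4<-Mul1  regs: r0:Add1,r1:Add3,r2:3,r3:28,r4:Mul1
  c8: CDB Add3=29  regs: r0:Add1,r1:29,r2:3,r3:28,r4:Mul1
  c9: CDB Add1=27  regs: r0:27,r1:29,r2:3,r3:28,r4:Mul1
  c10: CDB Add2=4  regs: r0:27,r1:29,r2:3,r3:28,r4:Mul1
  c11: -  regs: r0:27,r1:29,r2:3,r3:28,r4:Mul1
  c12: -  regs: r0:27,r1:29,r2:3,r3:28,r4:Mul1
  c13: CDB Mul1=81  regs: r0:27,r1:29,r2:3,r3:28,r4:81

STATUS = VALUE 81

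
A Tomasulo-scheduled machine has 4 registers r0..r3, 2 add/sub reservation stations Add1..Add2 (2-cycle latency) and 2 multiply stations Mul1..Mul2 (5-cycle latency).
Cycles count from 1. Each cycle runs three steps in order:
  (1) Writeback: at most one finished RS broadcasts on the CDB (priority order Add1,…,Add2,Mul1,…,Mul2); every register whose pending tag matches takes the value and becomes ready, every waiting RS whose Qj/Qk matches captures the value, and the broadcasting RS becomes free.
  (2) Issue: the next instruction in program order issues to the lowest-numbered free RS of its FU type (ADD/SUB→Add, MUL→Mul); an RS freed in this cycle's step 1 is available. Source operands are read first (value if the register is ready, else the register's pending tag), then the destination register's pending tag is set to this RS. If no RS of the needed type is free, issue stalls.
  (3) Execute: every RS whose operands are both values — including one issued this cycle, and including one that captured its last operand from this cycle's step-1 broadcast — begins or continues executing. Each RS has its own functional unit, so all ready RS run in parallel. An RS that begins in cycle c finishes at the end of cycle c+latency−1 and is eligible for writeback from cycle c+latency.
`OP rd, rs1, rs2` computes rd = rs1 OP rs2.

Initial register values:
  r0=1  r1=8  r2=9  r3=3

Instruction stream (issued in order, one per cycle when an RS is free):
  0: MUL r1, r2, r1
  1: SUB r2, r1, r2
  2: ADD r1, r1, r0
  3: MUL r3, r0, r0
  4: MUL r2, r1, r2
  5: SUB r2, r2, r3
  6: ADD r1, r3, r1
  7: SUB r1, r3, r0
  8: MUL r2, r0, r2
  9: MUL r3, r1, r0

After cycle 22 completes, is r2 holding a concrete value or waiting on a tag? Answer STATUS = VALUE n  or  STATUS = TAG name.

STATUS = VALUE 4598

  c1: issue MUL r1<-Mul1  regs: r0:1,r1:Mul1,r2:9,r3:3
  c2: issue SUB r2<-Add1  regs: r0:1,r1:Mul1,r2:Add1,r3:3
  c3: issue ADD r1<-Add2  regs: r0:1,r1:Add2,r2:Add1,r3:3
  c4: issue MUL r3<-Mul2  regs: r0:1,r1:Add2,r2:Add1,r3:Mul2
  c5: stall  regs: r0:1,r1:Add2,r2:Add1,r3:Mul2
  c6: CDB Mul1=72; issue MUL r2<-Mul1  regs: r0:1,r1:Add2,r2:Mul1,r3:Mul2
  c7: stall  regs: r0:1,r1:Add2,r2:Mul1,r3:Mul2
  c8: CDB Add1=63; issue SUB r2<-Add1  regs: r0:1,r1:Add2,r2:Add1,r3:Mul2
  c9: CDB Add2=73; issue ADD r1<-Add2  regs: r0:1,r1:Add2,r2:Add1,r3:Mul2
  c10: CDB Mul2=1; stall  regs: r0:1,r1:Add2,r2:Add1,r3:1
  c11: stall  regs: r0:1,r1:Add2,r2:Add1,r3:1
  c12: CDB Add2=74; issue SUB r1<-Add2  regs: r0:1,r1:Add2,r2:Add1,r3:1
  c13: issue MUL r2<-Mul2  regs: r0:1,r1:Add2,r2:Mul2,r3:1
  c14: CDB Add2=0; stall  regs: r0:1,r1:0,r2:Mul2,r3:1
  c15: CDB Mul1=4599; issue MUL r3<-Mul1  regs: r0:1,r1:0,r2:Mul2,r3:Mul1
  c16: -  regs: r0:1,r1:0,r2:Mul2,r3:Mul1
  c17: CDB Add1=4598  regs: r0:1,r1:0,r2:Mul2,r3:Mul1
  c18: -  regs: r0:1,r1:0,r2:Mul2,r3:Mul1
  c19: -  regs: r0:1,r1:0,r2:Mul2,r3:Mul1
  c20: CDB Mul1=0  regs: r0:1,r1:0,r2:Mul2,r3:0
  c21: -  regs: r0:1,r1:0,r2:Mul2,r3:0
  c22: CDB Mul2=4598  regs: r0:1,r1:0,r2:4598,r3:0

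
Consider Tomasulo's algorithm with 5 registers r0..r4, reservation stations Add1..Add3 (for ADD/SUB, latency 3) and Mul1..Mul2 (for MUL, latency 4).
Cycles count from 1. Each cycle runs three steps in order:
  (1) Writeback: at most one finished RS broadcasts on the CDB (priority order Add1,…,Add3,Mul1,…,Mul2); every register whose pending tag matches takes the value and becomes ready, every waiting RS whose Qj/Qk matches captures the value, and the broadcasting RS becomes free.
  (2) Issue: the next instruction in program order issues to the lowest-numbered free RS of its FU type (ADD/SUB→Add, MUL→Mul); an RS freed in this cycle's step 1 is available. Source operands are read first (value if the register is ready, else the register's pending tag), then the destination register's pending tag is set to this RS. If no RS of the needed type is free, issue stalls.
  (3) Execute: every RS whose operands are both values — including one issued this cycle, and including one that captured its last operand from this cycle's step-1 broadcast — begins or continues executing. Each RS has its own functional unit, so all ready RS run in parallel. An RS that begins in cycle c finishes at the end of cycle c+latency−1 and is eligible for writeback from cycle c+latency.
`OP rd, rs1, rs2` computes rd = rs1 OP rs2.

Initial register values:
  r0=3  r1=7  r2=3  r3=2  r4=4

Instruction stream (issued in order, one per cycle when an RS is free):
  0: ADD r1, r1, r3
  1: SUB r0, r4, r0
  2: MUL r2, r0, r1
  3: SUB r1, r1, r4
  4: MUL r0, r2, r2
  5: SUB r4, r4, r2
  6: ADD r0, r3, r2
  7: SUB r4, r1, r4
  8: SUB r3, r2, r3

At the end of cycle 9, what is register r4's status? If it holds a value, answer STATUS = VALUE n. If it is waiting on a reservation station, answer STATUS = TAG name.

c1: issue ADD r1<-Add1 | r0:3,r1:Add1,r2:3,r3:2,r4:4
c2: issue SUB r0<-Add2 | r0:Add2,r1:Add1,r2:3,r3:2,r4:4
c3: issue MUL r2<-Mul1 | r0:Add2,r1:Add1,r2:Mul1,r3:2,r4:4
c4: CDB Add1=9; issue SUB r1<-Add1 | r0:Add2,r1:Add1,r2:Mul1,r3:2,r4:4
c5: CDB Add2=1; issue MUL r0<-Mul2 | r0:Mul2,r1:Add1,r2:Mul1,r3:2,r4:4
c6: issue SUB r4<-Add2 | r0:Mul2,r1:Add1,r2:Mul1,r3:2,r4:Add2
c7: CDB Add1=5; issue ADD r0<-Add1 | r0:Add1,r1:5,r2:Mul1,r3:2,r4:Add2
c8: issue SUB r4<-Add3 | r0:Add1,r1:5,r2:Mul1,r3:2,r4:Add3
c9: CDB Mul1=9; stall | r0:Add1,r1:5,r2:9,r3:2,r4:Add3

STATUS = TAG Add3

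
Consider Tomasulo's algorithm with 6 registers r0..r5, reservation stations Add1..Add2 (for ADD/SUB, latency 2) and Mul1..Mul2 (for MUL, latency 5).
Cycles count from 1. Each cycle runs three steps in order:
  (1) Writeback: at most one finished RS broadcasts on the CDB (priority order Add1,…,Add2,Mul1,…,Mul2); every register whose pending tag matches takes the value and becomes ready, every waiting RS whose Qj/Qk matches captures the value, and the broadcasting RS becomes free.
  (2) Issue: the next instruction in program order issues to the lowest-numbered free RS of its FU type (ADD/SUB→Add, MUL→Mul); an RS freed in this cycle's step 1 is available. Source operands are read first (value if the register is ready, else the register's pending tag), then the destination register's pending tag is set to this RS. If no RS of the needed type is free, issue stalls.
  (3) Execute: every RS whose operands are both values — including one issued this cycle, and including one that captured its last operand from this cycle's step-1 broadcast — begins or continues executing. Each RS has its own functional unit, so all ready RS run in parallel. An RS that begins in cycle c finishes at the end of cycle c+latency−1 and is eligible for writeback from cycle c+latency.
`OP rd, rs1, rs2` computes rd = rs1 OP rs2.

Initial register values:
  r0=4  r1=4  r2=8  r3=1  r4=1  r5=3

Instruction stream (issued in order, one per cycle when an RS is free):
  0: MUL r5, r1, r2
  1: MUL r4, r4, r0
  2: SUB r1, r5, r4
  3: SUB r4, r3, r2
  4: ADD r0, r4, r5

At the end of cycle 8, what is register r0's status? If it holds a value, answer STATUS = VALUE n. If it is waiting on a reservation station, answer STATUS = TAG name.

STATUS = TAG Add2

  c1: issue MUL r5<-Mul1  regs: r0:4,r1:4,r2:8,r3:1,r4:1,r5:Mul1
  c2: issue MUL r4<-Mul2  regs: r0:4,r1:4,r2:8,r3:1,r4:Mul2,r5:Mul1
  c3: issue SUB r1<-Add1  regs: r0:4,r1:Add1,r2:8,r3:1,r4:Mul2,r5:Mul1
  c4: issue SUB r4<-Add2  regs: r0:4,r1:Add1,r2:8,r3:1,r4:Add2,r5:Mul1
  c5: stall  regs: r0:4,r1:Add1,r2:8,r3:1,r4:Add2,r5:Mul1
  c6: CDB Add2=-7; issue ADD r0<-Add2  regs: r0:Add2,r1:Add1,r2:8,r3:1,r4:-7,r5:Mul1
  c7: CDB Mul1=32  regs: r0:Add2,r1:Add1,r2:8,r3:1,r4:-7,r5:32
  c8: CDB Mul2=4  regs: r0:Add2,r1:Add1,r2:8,r3:1,r4:-7,r5:32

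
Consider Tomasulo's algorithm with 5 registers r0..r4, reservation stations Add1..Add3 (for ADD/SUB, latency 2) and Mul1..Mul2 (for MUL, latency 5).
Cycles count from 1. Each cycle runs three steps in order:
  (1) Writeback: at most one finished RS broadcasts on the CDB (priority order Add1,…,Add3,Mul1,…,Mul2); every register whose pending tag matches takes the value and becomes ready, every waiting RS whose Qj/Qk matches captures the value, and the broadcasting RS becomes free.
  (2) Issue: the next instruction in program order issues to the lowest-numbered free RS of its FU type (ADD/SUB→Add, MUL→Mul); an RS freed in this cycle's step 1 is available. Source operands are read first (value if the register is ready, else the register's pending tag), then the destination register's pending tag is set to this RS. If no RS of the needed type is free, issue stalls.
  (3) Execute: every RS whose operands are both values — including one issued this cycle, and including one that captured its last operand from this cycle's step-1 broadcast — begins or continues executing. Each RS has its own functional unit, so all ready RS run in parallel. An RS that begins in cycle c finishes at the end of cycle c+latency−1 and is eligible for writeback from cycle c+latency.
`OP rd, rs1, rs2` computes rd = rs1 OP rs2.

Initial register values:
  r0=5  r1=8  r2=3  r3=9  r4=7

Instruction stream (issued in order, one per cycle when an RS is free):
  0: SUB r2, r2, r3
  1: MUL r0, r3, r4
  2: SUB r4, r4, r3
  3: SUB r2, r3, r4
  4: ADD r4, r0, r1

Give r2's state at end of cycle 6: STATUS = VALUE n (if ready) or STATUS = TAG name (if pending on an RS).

c1: issue SUB r2<-Add1 | r0:5,r1:8,r2:Add1,r3:9,r4:7
c2: issue MUL r0<-Mul1 | r0:Mul1,r1:8,r2:Add1,r3:9,r4:7
c3: CDB Add1=-6; issue SUB r4<-Add1 | r0:Mul1,r1:8,r2:-6,r3:9,r4:Add1
c4: issue SUB r2<-Add2 | r0:Mul1,r1:8,r2:Add2,r3:9,r4:Add1
c5: CDB Add1=-2; issue ADD r4<-Add1 | r0:Mul1,r1:8,r2:Add2,r3:9,r4:Add1
c6: - | r0:Mul1,r1:8,r2:Add2,r3:9,r4:Add1

STATUS = TAG Add2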